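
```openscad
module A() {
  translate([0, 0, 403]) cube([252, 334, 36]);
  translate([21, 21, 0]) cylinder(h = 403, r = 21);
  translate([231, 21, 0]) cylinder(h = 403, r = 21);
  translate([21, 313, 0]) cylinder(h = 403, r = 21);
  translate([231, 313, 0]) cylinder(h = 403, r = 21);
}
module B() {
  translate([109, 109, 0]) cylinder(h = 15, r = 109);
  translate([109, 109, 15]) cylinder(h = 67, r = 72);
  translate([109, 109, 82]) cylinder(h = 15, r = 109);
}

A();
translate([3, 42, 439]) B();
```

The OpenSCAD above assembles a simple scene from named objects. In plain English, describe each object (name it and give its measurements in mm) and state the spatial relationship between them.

A is a four-legged stool. The seat is 252×334 mm, 36 mm thick, top at z = 439 mm. It stands on four round legs, each 42 mm in diameter, from z = 0 to the seat underside, each leg's axis is inset half a diameter from the nearest pair of seat edges (so the leg's bounding box is flush with the corner).

B is a spool: two coaxial disc flanges of radius 109 mm and thickness 15 mm, joined by a core cylinder of radius 72 mm and height 67 mm. The lower flange rests on z = 0 and the three cylinders share a vertical axis.

The spool is on top of the stool.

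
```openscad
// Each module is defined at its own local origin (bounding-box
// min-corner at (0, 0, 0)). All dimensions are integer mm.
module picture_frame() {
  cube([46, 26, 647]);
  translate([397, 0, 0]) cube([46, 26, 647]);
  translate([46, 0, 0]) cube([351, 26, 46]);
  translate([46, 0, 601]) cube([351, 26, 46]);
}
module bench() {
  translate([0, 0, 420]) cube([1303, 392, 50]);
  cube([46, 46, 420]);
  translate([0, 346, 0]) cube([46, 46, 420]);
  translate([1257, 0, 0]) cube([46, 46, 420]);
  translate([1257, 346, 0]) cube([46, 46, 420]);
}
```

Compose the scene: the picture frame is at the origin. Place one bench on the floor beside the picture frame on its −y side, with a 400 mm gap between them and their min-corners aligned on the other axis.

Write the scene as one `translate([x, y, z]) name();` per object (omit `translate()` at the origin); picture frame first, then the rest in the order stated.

picture_frame();
translate([0, -792, 0]) bench();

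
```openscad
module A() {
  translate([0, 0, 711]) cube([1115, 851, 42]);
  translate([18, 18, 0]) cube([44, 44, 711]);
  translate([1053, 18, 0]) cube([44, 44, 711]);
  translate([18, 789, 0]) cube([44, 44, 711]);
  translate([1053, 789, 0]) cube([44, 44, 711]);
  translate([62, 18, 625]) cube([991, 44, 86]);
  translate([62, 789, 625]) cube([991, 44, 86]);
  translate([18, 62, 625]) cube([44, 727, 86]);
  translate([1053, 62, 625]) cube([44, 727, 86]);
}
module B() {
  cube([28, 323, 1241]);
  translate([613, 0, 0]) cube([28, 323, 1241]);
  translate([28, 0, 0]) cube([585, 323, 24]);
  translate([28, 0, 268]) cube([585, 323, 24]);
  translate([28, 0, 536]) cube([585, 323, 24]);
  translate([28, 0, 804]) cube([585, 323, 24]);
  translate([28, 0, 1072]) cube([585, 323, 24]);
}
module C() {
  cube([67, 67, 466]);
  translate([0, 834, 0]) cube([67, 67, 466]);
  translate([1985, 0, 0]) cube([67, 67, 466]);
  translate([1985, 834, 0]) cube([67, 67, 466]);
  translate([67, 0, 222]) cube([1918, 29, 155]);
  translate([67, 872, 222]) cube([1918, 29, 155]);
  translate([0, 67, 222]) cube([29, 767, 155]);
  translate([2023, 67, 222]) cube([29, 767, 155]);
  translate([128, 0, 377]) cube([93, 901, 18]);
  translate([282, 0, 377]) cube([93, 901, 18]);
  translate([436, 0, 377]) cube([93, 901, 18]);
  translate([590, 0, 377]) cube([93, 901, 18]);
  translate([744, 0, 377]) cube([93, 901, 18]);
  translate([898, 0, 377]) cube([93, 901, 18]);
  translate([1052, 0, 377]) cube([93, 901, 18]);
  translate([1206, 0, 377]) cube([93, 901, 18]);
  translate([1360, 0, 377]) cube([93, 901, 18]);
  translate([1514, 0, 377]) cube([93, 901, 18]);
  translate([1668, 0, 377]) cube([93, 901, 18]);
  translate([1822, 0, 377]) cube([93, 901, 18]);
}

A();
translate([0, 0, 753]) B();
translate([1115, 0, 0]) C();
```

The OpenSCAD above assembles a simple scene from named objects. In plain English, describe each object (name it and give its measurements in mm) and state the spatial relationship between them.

A is a table: top 1115 mm (x) × 851 mm (y), 42 mm thick, upper face at z = 753 mm, on four 44×44 mm square legs, each inset 18 mm from the nearest pair of top edges, running from z = 0 to the bottom of the top. Four apron rails, 44 mm thick and 86 mm tall, run between adjacent legs with their top edges flush with the underside of the top and their outer faces flush with the legs' outer faces.

B is an open bookshelf. Two side panels, each 28 mm thick, 323 mm deep and 1241 mm tall, stand 641 mm apart (outside-to-outside). Between them sit 5 shelves, each 24 mm thick and 323 mm deep, spanning the full gap between the sides. The bottom shelf rests on the floor (its underside at z = 0) and the clear gap between one shelf's top and the next shelf's underside is 244 mm.

C is a bed frame 2052 mm long (x) by 901 mm wide (y). Four 67×67 mm corner posts, 466 mm tall, at the corners of the footprint. Four rails of 29 mm thickness and 155 mm height run between adjacent posts with their undersides at z = 222 mm, their outer faces flush with the outside of the frame (the two x-running rails run between the posts' inner faces; the two y-running rails run between the posts' inner faces). 12 slats, each 93 mm wide (x) and 18 mm thick, lie across the top of the two x-running rails, running the full 901 mm width of the frame in y; the slats are evenly spaced along x between the inner faces of the end posts with equal gaps (rounded down to the nearest mm) at the −x end and between each pair — any rounding remainder accumulates at the +x end.

The bookshelf is on top of the table. The bed frame is against the table's +x side, with their −y faces flush.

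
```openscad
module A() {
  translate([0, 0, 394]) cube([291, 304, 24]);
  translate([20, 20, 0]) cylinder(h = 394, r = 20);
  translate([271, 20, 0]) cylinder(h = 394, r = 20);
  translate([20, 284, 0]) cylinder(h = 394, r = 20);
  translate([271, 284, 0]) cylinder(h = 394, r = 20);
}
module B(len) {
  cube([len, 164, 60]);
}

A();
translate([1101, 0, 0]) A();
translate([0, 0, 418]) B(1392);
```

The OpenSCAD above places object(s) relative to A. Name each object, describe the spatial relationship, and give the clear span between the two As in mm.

A is a stool. B is a beam. A beam spans the tops of two stools. The clear span between the two stools is 810 mm.

Second stool starts at x = 1101; first ends at x = 291; clear span = 1101 − 291 = 810 mm.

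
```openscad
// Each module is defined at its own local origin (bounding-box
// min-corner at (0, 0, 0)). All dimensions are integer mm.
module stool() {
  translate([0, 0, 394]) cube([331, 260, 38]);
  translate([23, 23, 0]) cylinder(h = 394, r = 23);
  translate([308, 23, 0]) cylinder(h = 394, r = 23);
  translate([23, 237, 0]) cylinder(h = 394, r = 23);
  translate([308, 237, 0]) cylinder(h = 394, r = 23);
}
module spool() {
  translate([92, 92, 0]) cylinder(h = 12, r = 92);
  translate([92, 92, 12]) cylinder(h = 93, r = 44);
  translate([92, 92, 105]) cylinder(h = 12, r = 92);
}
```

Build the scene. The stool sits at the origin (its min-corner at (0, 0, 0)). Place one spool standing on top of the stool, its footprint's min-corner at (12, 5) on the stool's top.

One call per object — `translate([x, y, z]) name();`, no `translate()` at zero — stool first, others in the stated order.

stool();
translate([12, 5, 432]) spool();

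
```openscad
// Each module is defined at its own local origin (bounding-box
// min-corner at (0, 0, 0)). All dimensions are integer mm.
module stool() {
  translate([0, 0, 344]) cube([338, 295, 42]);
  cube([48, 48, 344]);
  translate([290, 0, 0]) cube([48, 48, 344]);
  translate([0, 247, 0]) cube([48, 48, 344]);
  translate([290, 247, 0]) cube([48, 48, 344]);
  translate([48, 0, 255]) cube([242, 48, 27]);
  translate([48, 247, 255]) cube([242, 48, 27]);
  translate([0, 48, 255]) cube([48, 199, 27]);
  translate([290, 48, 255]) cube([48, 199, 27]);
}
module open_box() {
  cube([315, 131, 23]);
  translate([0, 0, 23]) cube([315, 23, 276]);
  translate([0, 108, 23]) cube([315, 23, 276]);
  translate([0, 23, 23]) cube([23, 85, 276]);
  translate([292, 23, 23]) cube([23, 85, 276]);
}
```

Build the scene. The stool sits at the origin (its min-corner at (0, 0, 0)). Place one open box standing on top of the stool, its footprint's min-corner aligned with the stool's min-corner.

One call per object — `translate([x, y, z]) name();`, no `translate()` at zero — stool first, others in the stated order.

stool();
translate([0, 0, 386]) open_box();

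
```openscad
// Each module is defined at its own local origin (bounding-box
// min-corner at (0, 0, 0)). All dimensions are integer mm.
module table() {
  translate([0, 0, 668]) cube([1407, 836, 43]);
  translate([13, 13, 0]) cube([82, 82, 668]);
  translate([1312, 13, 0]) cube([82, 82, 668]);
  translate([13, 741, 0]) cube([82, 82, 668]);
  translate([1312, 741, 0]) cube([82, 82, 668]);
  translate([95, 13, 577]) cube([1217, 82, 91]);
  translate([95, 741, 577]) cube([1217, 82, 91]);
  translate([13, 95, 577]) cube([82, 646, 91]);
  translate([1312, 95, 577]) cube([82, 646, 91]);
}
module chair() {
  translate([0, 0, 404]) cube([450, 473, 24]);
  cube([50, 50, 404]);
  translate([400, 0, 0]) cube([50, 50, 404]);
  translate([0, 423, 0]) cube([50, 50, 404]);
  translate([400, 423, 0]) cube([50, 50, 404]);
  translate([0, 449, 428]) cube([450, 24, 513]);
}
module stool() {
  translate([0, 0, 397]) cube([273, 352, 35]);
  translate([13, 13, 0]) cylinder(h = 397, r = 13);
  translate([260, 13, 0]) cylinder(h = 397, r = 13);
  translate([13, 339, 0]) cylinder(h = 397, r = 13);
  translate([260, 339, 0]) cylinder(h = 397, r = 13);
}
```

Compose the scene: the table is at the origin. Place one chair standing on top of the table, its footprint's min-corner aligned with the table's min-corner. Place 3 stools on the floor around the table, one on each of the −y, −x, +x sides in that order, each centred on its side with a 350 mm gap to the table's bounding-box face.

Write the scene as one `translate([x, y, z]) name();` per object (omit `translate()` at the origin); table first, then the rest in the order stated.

table();
translate([0, 0, 711]) chair();
translate([567, -702, 0]) stool();
translate([-623, 242, 0]) stool();
translate([1757, 242, 0]) stool();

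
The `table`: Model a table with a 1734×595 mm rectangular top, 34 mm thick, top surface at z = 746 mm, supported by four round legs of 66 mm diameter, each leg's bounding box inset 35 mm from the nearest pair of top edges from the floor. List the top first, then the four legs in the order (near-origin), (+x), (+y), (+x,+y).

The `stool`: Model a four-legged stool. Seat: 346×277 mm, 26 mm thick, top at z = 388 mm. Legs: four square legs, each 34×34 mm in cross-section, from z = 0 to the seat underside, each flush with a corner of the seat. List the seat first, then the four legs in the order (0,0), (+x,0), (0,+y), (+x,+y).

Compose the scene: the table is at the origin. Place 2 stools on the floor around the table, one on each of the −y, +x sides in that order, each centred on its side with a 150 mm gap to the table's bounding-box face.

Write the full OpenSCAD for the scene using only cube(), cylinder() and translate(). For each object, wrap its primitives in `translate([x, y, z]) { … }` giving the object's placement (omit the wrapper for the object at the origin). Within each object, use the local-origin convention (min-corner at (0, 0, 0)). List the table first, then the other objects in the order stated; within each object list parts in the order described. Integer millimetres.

translate([0, 0, 712]) cube([1734, 595, 34]);
translate([68, 68, 0]) cylinder(h = 712, r = 33);
translate([1666, 68, 0]) cylinder(h = 712, r = 33);
translate([68, 527, 0]) cylinder(h = 712, r = 33);
translate([1666, 527, 0]) cylinder(h = 712, r = 33);
translate([694, -427, 0]) {
  translate([0, 0, 362]) cube([346, 277, 26]);
  cube([34, 34, 362]);
  translate([312, 0, 0]) cube([34, 34, 362]);
  translate([0, 243, 0]) cube([34, 34, 362]);
  translate([312, 243, 0]) cube([34, 34, 362]);
}
translate([1884, 159, 0]) {
  translate([0, 0, 362]) cube([346, 277, 26]);
  cube([34, 34, 362]);
  translate([312, 0, 0]) cube([34, 34, 362]);
  translate([0, 243, 0]) cube([34, 34, 362]);
  translate([312, 243, 0]) cube([34, 34, 362]);
}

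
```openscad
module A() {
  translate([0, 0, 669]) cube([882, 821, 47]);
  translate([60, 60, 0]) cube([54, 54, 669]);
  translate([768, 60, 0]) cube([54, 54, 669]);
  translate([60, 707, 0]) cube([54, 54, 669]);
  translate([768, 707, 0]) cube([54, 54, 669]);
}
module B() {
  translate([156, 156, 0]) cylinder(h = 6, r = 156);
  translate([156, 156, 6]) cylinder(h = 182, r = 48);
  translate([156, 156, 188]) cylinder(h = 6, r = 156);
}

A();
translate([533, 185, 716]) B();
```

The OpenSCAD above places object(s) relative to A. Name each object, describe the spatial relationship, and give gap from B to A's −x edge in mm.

The spool's min-x is at 533; the table's min-x is 0; gap = 533 mm.

A is a table. B is a spool. The spool is on top of the table. The gap from the spool to the table's −x edge is 533 mm.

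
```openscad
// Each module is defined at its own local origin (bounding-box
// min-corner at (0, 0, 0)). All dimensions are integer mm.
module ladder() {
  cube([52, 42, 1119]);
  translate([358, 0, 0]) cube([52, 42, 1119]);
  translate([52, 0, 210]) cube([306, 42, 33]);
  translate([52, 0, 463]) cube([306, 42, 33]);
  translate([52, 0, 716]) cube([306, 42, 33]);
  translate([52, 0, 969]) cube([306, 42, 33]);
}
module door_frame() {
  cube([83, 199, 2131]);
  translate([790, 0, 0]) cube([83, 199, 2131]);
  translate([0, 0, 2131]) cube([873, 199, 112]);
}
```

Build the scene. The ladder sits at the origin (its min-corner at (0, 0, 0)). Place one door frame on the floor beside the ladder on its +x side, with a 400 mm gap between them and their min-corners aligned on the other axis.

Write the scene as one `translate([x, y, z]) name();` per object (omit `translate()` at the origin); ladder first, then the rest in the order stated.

ladder();
translate([810, 0, 0]) door_frame();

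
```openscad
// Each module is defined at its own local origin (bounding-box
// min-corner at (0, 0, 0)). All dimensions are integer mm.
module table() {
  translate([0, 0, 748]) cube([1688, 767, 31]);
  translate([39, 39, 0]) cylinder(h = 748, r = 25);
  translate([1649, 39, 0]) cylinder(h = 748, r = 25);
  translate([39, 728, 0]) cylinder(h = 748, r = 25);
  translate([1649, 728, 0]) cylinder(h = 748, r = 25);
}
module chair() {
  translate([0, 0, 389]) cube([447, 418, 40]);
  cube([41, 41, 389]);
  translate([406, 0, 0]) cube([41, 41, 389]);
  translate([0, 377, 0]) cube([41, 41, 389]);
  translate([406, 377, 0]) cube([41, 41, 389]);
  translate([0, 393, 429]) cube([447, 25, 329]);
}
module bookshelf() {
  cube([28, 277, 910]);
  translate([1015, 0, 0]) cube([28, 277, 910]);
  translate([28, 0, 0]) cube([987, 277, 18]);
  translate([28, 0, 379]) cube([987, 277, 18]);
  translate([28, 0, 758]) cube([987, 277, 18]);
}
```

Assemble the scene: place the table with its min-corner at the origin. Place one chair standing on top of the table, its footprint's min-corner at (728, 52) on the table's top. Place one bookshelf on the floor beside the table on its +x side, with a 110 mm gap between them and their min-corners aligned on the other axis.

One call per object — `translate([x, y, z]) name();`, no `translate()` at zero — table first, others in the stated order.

table();
translate([728, 52, 779]) chair();
translate([1798, 0, 0]) bookshelf();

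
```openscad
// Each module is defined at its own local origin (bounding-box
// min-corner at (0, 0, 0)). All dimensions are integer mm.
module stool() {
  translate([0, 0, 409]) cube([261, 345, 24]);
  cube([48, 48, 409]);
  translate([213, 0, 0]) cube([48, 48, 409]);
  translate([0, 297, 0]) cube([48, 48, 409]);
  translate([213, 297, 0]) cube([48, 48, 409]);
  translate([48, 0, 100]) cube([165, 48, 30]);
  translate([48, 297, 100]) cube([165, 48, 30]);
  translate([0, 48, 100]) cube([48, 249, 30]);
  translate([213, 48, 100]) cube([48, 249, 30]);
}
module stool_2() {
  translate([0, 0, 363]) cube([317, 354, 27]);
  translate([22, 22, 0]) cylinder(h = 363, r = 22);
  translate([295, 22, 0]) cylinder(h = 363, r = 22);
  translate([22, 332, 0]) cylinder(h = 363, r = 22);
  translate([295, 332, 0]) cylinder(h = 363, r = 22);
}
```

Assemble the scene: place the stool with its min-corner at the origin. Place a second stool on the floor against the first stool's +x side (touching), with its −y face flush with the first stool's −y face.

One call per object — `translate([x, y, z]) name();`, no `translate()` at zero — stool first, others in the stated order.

stool();
translate([261, 0, 0]) stool_2();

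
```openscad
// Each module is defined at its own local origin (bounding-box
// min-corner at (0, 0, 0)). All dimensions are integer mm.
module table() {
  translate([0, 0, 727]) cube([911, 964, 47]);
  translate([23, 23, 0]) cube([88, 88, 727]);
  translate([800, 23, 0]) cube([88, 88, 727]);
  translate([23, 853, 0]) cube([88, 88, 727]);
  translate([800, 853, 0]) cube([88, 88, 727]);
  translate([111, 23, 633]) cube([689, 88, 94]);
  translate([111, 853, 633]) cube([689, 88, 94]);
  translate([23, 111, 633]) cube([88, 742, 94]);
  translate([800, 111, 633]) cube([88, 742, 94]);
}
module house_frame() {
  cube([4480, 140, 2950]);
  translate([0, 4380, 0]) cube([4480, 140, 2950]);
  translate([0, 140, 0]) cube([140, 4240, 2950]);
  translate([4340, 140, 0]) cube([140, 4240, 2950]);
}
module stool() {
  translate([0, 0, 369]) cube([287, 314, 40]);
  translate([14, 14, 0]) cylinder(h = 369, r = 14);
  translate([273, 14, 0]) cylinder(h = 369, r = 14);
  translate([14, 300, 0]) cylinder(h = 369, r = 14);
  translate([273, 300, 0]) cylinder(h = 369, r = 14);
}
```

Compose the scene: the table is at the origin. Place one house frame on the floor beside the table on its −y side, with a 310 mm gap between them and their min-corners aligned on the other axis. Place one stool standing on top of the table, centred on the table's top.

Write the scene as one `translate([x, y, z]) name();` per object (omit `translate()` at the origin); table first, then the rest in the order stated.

table();
translate([0, -4830, 0]) house_frame();
translate([312, 325, 774]) stool();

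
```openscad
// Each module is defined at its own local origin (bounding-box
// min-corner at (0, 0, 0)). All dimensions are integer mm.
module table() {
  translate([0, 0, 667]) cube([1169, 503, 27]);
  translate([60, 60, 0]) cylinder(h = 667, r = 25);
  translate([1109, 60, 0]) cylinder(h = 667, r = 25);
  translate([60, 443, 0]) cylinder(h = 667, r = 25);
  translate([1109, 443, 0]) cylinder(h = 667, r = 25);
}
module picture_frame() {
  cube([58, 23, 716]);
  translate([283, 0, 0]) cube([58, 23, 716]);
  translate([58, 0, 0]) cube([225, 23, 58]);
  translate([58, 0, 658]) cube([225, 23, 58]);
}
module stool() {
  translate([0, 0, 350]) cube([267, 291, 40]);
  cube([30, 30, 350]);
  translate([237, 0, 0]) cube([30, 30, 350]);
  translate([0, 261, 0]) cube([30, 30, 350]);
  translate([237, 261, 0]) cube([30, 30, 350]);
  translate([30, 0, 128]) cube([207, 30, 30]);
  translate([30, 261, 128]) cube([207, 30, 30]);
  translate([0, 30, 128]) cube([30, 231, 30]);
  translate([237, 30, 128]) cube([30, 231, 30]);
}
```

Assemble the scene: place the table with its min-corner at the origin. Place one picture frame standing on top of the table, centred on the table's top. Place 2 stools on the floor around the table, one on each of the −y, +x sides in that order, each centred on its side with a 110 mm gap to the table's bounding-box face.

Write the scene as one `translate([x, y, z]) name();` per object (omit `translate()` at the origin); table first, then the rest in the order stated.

table();
translate([414, 240, 694]) picture_frame();
translate([451, -401, 0]) stool();
translate([1279, 106, 0]) stool();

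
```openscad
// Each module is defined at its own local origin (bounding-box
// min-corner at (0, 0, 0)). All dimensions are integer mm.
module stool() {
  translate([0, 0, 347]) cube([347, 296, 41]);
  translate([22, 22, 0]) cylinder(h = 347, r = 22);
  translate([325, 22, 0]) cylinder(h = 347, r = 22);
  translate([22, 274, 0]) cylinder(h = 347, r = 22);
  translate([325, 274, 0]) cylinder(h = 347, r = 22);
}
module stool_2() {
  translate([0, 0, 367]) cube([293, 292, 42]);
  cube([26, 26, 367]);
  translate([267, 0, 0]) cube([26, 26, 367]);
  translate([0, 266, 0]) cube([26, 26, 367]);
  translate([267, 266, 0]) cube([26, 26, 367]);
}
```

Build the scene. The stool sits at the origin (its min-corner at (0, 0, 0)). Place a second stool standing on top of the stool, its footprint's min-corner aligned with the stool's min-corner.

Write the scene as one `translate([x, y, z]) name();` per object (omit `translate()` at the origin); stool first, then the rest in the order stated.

stool();
translate([0, 0, 388]) stool_2();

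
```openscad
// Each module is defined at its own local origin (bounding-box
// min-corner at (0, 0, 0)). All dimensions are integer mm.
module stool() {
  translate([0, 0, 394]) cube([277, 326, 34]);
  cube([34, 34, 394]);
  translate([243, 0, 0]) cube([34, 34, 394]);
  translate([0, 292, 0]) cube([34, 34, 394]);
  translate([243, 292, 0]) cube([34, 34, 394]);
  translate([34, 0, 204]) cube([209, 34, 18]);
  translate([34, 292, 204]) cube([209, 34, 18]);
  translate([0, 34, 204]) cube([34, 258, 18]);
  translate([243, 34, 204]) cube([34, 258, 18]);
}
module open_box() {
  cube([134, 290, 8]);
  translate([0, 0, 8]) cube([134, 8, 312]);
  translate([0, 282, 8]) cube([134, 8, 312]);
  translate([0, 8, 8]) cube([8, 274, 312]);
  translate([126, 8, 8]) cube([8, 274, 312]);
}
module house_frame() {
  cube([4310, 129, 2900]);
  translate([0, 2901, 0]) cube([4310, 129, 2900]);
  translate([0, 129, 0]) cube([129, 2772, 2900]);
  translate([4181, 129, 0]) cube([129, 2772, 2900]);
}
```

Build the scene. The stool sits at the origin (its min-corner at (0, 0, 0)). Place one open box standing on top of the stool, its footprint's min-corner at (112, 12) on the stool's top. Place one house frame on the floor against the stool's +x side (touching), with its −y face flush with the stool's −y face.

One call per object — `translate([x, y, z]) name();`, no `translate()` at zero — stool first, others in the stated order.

stool();
translate([112, 12, 428]) open_box();
translate([277, 0, 0]) house_frame();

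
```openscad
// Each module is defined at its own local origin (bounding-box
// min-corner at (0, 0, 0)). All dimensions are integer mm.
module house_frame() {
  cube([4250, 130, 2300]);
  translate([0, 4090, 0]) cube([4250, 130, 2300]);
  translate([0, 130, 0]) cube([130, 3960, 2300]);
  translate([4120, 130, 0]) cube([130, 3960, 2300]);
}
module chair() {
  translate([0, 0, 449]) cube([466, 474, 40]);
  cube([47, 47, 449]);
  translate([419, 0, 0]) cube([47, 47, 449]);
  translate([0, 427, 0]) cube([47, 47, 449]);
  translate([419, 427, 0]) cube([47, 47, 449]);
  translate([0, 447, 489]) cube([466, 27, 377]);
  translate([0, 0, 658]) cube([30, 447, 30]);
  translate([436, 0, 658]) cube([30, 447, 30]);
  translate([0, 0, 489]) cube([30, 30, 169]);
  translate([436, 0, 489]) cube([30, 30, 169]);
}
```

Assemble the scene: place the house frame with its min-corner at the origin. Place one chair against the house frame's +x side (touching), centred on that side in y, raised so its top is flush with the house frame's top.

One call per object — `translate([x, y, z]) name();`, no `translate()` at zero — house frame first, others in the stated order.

house_frame();
translate([4250, 1873, 1434]) chair();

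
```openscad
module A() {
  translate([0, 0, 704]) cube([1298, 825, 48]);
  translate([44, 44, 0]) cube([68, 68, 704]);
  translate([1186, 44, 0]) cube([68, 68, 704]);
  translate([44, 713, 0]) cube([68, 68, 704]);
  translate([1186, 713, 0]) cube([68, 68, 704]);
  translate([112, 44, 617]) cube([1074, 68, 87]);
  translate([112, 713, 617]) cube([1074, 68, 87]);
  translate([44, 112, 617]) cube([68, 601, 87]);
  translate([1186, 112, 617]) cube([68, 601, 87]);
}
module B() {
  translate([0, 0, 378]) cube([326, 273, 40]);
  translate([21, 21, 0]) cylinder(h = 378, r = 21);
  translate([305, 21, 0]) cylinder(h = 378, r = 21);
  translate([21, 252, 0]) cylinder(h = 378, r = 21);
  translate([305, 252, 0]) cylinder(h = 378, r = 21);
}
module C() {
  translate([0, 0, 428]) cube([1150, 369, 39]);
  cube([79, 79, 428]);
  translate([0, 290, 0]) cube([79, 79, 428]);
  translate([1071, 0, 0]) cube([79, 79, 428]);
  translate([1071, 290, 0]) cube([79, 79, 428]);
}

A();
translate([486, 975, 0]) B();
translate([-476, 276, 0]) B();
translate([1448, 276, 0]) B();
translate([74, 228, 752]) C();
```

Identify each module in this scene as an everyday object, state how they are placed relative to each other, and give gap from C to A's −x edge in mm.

A is a table. B is a stool. C is a bench. Three stools sit around the table at the +y, −x, +x sides. The bench is on top of the table, centred. The gap from the bench to the table's −x edge is 74 mm.

The bench's min-x is at 74; the table's min-x is 0; gap = 74 mm.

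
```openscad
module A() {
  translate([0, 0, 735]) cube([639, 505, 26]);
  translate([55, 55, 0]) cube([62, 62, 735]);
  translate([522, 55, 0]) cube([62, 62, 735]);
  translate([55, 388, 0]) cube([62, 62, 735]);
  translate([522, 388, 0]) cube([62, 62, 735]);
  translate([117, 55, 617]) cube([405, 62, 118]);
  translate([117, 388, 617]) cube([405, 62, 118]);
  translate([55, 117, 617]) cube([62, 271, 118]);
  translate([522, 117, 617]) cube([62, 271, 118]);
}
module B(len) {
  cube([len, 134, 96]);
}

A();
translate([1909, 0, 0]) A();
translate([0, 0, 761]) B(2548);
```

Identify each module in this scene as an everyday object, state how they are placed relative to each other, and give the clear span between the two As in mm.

A is a table. B is a beam. A beam spans the tops of two tables. The clear span between the two tables is 1270 mm.

Second table starts at x = 1909; first ends at x = 639; clear span = 1909 − 639 = 1270 mm.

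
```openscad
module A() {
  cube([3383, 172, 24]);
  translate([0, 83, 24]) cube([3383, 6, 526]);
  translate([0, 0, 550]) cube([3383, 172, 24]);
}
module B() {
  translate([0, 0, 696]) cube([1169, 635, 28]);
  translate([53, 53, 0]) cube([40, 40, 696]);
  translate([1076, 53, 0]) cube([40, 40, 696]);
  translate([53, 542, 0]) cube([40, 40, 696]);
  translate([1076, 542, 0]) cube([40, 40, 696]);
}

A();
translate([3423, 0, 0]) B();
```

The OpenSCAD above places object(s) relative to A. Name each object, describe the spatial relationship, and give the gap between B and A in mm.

A is an I-beam. B is a table. The table is on the floor beside the I-beam on its +x side. The gap between the table and the I-beam is 40 mm.

The table's nearest face is 40 mm from the I-beam's +x face.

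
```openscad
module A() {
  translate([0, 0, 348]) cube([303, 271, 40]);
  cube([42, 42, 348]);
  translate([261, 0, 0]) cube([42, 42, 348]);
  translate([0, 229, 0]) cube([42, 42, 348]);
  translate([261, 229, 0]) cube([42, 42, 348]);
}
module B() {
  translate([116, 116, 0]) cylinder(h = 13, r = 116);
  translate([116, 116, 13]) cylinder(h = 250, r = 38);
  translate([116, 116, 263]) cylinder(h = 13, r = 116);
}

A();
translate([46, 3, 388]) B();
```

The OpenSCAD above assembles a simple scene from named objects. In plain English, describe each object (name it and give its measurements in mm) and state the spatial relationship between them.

A is a simple wooden stool: a rectangular seat 303 mm (x) by 271 mm (y), 40 mm thick, top face at z = 388 mm, on four square legs, each 42×42 mm in cross-section. The legs rest on z = 0, each flush with a corner of the seat.

B is a spool: two coaxial disc flanges of radius 116 mm and thickness 13 mm, joined by a core cylinder of radius 38 mm and height 250 mm. The lower flange rests on z = 0 and the three cylinders share a vertical axis.

The spool is on top of the stool.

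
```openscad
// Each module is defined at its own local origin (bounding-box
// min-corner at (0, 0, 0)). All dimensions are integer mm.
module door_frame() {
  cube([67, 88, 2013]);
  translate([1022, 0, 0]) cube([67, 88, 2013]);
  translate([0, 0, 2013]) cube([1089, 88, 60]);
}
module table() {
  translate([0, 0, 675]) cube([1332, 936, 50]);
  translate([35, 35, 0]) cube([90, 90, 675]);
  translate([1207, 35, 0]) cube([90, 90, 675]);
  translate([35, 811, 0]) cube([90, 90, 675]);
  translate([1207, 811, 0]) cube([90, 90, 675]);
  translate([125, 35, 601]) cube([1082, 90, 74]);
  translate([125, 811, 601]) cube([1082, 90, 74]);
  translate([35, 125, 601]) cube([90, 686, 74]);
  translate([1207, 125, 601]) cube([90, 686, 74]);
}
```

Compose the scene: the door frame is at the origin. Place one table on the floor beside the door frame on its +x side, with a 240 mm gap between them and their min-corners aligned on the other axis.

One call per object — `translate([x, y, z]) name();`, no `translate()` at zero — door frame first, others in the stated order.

door_frame();
translate([1329, 0, 0]) table();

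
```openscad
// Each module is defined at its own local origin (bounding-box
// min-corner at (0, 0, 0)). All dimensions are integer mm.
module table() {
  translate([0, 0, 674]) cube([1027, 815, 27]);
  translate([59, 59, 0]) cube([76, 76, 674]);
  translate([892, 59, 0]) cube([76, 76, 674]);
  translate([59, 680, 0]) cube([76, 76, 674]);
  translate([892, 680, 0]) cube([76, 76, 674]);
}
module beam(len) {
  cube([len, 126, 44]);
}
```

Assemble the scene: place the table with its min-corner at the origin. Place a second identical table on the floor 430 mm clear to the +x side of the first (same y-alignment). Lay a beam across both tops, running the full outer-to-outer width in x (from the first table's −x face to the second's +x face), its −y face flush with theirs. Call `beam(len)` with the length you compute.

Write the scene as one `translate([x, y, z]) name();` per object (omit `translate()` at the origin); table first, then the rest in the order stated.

table();
translate([1457, 0, 0]) table();
translate([0, 0, 701]) beam(2484);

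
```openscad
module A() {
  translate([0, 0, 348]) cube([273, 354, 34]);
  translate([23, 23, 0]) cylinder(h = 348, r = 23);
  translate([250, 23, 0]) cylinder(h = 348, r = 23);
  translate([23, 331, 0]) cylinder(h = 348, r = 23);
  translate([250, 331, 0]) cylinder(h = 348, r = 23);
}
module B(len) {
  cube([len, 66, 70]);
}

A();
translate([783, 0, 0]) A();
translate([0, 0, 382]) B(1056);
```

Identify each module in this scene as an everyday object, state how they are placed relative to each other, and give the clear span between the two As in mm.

Second stool starts at x = 783; first ends at x = 273; clear span = 783 − 273 = 510 mm.

A is a stool. B is a beam. A beam spans the tops of two stools. The clear span between the two stools is 510 mm.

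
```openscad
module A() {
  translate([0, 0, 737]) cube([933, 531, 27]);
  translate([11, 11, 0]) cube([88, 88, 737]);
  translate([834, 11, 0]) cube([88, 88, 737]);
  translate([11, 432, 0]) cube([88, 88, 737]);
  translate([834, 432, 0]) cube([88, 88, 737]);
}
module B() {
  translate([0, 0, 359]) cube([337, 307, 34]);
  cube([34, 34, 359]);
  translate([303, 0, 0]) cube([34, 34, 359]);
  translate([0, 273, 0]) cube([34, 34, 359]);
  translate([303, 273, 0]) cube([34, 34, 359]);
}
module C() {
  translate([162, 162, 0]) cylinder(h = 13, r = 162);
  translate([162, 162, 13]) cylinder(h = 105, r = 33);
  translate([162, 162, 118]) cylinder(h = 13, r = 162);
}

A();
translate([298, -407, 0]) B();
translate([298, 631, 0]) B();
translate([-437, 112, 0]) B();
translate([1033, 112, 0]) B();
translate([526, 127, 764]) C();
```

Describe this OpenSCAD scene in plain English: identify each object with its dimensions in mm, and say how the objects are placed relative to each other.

A is a rectangular dining table. The top is 933×531×27 mm with its upper surface at z = 764 mm. It stands on four 88×88 mm square legs, each inset 11 mm from the nearest pair of top edges, running from the floor to the underside of the top.

B is a four-legged stool. The seat is a 337×307×34 mm slab whose top surface is at z = 393 mm; four square legs, each 34×34 mm in cross-section, run from the floor (z = 0) to the underside of the seat, each flush with a corner of the seat.

C is a spool: two coaxial disc flanges of radius 162 mm and thickness 13 mm, joined by a core cylinder of radius 33 mm and height 105 mm. The lower flange rests on z = 0 and the three cylinders share a vertical axis.

Four stools sit around the table at the −y, +y, −x, +x sides. The spool is on top of the table.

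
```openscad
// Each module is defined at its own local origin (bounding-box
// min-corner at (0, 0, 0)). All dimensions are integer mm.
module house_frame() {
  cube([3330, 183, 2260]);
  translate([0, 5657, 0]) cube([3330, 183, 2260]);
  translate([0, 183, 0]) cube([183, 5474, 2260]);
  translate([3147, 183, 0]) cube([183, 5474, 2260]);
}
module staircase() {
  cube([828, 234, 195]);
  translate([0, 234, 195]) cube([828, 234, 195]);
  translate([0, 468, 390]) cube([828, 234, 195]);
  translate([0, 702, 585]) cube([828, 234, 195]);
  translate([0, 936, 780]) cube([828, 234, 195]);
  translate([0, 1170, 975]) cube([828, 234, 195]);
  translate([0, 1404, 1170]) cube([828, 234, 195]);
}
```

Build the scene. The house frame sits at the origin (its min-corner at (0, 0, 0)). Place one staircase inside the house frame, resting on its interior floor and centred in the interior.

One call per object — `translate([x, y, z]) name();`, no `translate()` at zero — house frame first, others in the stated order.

house_frame();
translate([1251, 2101, 0]) staircase();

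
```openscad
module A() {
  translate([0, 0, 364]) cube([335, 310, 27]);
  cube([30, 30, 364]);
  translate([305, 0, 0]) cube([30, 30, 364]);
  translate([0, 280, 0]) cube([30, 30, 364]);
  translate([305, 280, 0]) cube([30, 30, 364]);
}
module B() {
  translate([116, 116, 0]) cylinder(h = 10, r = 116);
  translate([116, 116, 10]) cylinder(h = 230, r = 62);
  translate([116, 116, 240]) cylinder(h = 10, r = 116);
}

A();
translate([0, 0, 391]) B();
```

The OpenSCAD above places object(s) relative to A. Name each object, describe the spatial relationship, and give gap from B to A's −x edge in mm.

A is a stool. B is a spool. The spool is on top of the stool. The gap from the spool to the stool's −x edge is 0 mm.

The spool's min-x is at 0; the stool's min-x is 0; gap = 0 mm.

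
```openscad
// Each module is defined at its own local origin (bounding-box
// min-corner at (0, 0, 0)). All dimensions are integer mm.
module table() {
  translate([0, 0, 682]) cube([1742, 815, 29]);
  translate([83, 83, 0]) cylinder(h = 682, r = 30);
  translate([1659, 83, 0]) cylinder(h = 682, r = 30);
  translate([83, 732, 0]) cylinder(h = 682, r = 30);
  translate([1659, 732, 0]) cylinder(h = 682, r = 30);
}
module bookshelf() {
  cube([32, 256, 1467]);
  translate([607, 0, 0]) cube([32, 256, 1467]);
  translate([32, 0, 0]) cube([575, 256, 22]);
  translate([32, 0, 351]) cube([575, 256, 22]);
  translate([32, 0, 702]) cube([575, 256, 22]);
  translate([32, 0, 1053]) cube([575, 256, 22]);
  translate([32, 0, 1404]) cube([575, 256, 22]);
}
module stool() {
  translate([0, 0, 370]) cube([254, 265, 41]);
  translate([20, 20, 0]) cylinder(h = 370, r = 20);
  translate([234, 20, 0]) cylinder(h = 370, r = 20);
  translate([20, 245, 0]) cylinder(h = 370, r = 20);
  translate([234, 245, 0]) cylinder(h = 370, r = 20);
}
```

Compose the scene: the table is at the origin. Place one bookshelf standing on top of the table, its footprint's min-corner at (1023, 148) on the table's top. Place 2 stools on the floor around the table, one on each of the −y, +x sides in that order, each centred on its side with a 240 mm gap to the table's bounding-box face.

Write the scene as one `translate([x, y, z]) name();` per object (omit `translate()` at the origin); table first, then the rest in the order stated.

table();
translate([1023, 148, 711]) bookshelf();
translate([744, -505, 0]) stool();
translate([1982, 275, 0]) stool();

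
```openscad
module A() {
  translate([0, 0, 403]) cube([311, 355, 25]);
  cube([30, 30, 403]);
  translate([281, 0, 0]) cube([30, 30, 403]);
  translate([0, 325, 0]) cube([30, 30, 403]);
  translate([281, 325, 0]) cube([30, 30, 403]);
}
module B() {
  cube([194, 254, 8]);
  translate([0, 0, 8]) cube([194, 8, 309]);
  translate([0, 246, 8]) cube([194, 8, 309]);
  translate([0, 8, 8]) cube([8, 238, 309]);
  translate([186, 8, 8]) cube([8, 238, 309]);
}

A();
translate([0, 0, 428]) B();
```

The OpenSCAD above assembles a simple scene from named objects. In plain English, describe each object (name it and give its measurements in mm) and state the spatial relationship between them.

A is a four-legged stool. The seat is 311×355 mm, 25 mm thick, top at z = 428 mm. It stands on four square legs, each 30×30 mm in cross-section, from z = 0 to the seat underside, each flush with a corner of the seat.

B is an open-topped rectangular box: outside dimensions 194×254×317 mm, with a uniform wall and base thickness of 8 mm. The base is a full 194×254 slab on the floor; four walls sit on top of the base. The front and back walls (the −y and +y sides) span the full width; the two side walls fit between them.

The open box is on top of the stool.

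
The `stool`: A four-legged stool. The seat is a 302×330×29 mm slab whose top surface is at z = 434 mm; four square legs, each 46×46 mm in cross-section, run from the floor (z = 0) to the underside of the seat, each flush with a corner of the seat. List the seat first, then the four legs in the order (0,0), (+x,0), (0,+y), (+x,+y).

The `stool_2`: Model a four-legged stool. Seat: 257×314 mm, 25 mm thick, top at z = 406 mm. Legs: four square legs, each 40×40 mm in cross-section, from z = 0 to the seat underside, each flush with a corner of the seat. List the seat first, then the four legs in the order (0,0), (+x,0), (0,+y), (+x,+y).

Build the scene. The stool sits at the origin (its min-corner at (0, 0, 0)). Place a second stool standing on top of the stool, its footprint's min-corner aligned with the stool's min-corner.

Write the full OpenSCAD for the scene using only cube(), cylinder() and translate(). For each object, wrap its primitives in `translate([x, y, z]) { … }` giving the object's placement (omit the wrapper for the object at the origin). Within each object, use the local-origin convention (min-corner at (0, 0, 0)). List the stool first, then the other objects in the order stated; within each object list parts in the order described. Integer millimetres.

translate([0, 0, 405]) cube([302, 330, 29]);
cube([46, 46, 405]);
translate([256, 0, 0]) cube([46, 46, 405]);
translate([0, 284, 0]) cube([46, 46, 405]);
translate([256, 284, 0]) cube([46, 46, 405]);
translate([0, 0, 434]) {
  translate([0, 0, 381]) cube([257, 314, 25]);
  cube([40, 40, 381]);
  translate([217, 0, 0]) cube([40, 40, 381]);
  translate([0, 274, 0]) cube([40, 40, 381]);
  translate([217, 274, 0]) cube([40, 40, 381]);
}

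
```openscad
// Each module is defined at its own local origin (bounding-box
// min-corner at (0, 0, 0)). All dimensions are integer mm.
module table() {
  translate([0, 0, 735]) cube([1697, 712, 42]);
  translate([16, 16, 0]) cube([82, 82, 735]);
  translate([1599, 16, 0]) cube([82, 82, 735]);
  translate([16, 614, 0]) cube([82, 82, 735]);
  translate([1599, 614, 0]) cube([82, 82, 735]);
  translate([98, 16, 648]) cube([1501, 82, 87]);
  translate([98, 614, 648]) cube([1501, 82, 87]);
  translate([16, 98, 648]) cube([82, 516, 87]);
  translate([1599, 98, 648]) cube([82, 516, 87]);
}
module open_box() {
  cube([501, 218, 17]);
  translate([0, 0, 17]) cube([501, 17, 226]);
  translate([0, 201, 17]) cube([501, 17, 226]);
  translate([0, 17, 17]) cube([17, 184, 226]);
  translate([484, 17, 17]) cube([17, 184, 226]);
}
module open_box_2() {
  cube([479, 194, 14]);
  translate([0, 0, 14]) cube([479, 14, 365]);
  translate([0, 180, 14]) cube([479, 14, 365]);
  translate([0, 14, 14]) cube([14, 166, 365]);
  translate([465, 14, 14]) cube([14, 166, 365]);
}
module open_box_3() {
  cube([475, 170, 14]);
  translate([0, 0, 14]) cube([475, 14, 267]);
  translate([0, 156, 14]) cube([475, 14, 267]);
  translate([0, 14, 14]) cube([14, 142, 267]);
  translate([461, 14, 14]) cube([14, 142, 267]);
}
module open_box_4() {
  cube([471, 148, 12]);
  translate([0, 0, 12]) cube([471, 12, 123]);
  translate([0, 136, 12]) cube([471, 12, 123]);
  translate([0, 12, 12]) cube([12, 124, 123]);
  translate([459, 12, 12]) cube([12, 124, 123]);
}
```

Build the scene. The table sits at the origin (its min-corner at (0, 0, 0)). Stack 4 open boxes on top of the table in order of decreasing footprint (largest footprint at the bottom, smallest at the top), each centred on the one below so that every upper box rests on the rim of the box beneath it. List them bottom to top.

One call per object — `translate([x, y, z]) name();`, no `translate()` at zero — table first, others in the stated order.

table();
translate([598, 247, 777]) open_box();
translate([609, 259, 1020]) open_box_2();
translate([611, 271, 1399]) open_box_3();
translate([613, 282, 1680]) open_box_4();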